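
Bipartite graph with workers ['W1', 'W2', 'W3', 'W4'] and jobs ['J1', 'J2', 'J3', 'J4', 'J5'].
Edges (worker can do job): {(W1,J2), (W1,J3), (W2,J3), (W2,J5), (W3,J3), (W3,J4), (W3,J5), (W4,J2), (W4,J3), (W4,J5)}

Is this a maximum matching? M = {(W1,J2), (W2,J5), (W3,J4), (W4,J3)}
Yes, size 4 is maximum

Proposed matching has size 4.
Maximum matching size for this graph: 4.

This is a maximum matching.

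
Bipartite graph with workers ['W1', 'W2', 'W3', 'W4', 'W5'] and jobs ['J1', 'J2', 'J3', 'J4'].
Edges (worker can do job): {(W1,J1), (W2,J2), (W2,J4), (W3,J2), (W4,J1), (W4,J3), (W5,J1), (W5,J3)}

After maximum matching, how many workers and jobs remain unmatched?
Unmatched: 1 workers, 0 jobs

Maximum matching size: 4
Workers: 5 total, 4 matched, 1 unmatched
Jobs: 4 total, 4 matched, 0 unmatched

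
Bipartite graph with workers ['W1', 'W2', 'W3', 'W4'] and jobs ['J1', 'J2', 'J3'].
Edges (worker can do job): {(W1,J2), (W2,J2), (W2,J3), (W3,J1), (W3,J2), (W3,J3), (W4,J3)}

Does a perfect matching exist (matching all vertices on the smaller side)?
Yes, perfect matching exists (size 3)

Perfect matching: {(W1,J2), (W3,J1), (W4,J3)}
All 3 vertices on the smaller side are matched.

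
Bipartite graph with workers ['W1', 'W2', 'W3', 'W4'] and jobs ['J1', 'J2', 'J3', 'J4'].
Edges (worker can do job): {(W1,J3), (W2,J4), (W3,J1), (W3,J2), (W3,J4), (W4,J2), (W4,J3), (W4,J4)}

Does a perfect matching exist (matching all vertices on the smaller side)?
Yes, perfect matching exists (size 4)

Perfect matching: {(W1,J3), (W2,J4), (W3,J1), (W4,J2)}
All 4 vertices on the smaller side are matched.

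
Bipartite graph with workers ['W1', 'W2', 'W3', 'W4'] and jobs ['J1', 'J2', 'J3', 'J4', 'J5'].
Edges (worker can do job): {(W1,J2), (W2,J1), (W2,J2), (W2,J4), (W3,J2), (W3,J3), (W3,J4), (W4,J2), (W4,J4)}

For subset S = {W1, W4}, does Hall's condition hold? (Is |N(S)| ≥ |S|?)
Yes: |N(S)| = 2, |S| = 2

Subset S = {W1, W4}
Neighbors N(S) = {J2, J4}

|N(S)| = 2, |S| = 2
Hall's condition: |N(S)| ≥ |S| is satisfied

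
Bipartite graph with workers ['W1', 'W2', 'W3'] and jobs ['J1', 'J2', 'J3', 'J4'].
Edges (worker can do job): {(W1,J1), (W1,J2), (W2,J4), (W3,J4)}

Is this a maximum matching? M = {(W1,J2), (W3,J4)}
Yes, size 2 is maximum

Proposed matching has size 2.
Maximum matching size for this graph: 2.

This is a maximum matching.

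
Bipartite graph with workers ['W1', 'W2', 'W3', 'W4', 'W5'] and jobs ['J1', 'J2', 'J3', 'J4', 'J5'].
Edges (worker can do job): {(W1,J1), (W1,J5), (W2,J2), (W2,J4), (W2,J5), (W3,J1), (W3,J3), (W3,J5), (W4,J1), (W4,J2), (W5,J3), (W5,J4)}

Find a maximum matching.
Matching: {(W1,J1), (W2,J4), (W3,J5), (W4,J2), (W5,J3)}

Maximum matching (size 5):
  W1 → J1
  W2 → J4
  W3 → J5
  W4 → J2
  W5 → J3

Each worker is assigned to at most one job, and each job to at most one worker.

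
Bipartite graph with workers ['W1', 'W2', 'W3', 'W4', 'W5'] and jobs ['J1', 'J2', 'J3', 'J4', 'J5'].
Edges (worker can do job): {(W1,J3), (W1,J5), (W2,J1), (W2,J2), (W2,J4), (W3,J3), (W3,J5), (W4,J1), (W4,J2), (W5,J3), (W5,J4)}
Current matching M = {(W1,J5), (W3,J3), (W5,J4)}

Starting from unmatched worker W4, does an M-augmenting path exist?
Yes: W4 → J1

An M-augmenting path alternates non-matching / matching edges, starting and ending at unmatched vertices.
Path: W4 → J1
(J1 is unmatched in M, so the path is augmenting.)
Flipping edges along this path would increase |M| from 3 to 4.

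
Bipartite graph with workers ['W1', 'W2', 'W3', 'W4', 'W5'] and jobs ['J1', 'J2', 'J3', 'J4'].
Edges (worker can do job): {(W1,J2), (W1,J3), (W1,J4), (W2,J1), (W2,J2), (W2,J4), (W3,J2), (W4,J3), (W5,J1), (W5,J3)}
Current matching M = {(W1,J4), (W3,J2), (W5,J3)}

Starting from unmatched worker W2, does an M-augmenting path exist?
Yes: W2 → J4 → W1 → J3 → W5 → J1

An M-augmenting path alternates non-matching / matching edges, starting and ending at unmatched vertices.
Path: W2 → J4 → W1 → J3 → W5 → J1
(J1 is unmatched in M, so the path is augmenting.)
Flipping edges along this path would increase |M| from 3 to 4.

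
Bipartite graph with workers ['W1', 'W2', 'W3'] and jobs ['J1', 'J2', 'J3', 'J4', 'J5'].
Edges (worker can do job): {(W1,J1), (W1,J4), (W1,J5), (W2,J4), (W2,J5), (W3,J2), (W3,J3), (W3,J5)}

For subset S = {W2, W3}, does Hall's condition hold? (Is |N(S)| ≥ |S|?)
Yes: |N(S)| = 4, |S| = 2

Subset S = {W2, W3}
Neighbors N(S) = {J2, J3, J4, J5}

|N(S)| = 4, |S| = 2
Hall's condition: |N(S)| ≥ |S| is satisfied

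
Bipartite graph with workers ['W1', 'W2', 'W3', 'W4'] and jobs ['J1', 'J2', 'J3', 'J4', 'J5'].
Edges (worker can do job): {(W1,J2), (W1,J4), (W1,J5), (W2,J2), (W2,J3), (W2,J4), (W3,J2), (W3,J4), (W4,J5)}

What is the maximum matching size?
Maximum matching size = 4

Maximum matching: {(W1,J2), (W2,J3), (W3,J4), (W4,J5)}
Size: 4

This assigns 4 workers to 4 distinct jobs.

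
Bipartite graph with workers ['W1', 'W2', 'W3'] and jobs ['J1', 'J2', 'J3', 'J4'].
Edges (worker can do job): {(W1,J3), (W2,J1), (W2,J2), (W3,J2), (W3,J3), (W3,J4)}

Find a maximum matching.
Matching: {(W1,J3), (W2,J1), (W3,J4)}

Maximum matching (size 3):
  W1 → J3
  W2 → J1
  W3 → J4

Each worker is assigned to at most one job, and each job to at most one worker.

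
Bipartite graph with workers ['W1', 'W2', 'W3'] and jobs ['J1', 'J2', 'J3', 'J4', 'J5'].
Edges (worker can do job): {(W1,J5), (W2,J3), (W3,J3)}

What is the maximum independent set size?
Maximum independent set = 6

By König's theorem:
- Min vertex cover = Max matching = 2
- Max independent set = Total vertices - Min vertex cover
- Max independent set = 8 - 2 = 6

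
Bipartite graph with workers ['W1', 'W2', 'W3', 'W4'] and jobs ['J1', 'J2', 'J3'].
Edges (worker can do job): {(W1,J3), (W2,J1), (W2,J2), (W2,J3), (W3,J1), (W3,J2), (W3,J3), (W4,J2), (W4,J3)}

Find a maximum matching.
Matching: {(W2,J1), (W3,J3), (W4,J2)}

Maximum matching (size 3):
  W2 → J1
  W3 → J3
  W4 → J2

Each worker is assigned to at most one job, and each job to at most one worker.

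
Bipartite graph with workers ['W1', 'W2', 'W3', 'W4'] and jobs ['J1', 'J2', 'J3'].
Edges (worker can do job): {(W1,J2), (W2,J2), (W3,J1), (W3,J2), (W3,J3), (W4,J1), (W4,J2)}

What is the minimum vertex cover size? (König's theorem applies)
Minimum vertex cover size = 3

By König's theorem: in bipartite graphs,
min vertex cover = max matching = 3

Maximum matching has size 3, so minimum vertex cover also has size 3.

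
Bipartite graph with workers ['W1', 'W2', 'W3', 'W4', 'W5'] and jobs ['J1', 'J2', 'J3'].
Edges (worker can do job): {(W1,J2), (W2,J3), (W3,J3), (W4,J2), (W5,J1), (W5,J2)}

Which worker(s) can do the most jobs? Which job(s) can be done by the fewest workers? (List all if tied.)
Most versatile: W5 (2 jobs); Least covered: J1 (1 workers)

Worker degrees (jobs they can do): W1:1, W2:1, W3:1, W4:1, W5:2
Job degrees (workers who can do it): J1:1, J2:3, J3:2

Maximum worker degree is 2, achieved by: W5
Minimum job degree is 1, achieved by: J1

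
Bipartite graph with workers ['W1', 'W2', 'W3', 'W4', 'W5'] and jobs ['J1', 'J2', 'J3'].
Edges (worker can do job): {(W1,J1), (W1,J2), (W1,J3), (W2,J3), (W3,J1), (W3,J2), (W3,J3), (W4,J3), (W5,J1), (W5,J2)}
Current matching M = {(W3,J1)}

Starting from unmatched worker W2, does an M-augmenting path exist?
Yes: W2 → J3

An M-augmenting path alternates non-matching / matching edges, starting and ending at unmatched vertices.
Path: W2 → J3
(J3 is unmatched in M, so the path is augmenting.)
Flipping edges along this path would increase |M| from 1 to 2.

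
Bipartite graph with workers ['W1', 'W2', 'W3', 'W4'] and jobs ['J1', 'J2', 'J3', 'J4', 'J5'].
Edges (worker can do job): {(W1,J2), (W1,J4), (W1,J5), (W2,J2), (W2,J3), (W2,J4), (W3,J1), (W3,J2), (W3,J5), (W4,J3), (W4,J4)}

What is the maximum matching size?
Maximum matching size = 4

Maximum matching: {(W1,J5), (W2,J4), (W3,J1), (W4,J3)}
Size: 4

This assigns 4 workers to 4 distinct jobs.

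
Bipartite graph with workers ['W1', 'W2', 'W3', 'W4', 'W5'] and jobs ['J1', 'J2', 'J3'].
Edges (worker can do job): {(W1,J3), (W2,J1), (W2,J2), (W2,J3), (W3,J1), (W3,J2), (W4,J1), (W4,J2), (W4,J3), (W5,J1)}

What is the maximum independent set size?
Maximum independent set = 5

By König's theorem:
- Min vertex cover = Max matching = 3
- Max independent set = Total vertices - Min vertex cover
- Max independent set = 8 - 3 = 5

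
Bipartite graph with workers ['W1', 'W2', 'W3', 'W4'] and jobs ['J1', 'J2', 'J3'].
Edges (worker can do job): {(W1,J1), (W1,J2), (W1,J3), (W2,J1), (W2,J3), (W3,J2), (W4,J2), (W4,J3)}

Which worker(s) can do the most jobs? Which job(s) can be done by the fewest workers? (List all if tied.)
Most versatile: W1 (3 jobs); Least covered: J1 (2 workers)

Worker degrees (jobs they can do): W1:3, W2:2, W3:1, W4:2
Job degrees (workers who can do it): J1:2, J2:3, J3:3

Maximum worker degree is 3, achieved by: W1
Minimum job degree is 2, achieved by: J1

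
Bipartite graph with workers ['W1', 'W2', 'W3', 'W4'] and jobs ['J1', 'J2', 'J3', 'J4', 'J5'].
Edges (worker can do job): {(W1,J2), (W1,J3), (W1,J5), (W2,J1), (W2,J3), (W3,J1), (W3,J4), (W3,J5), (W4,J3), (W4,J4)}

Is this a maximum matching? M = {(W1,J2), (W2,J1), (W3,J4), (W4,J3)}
Yes, size 4 is maximum

Proposed matching has size 4.
Maximum matching size for this graph: 4.

This is a maximum matching.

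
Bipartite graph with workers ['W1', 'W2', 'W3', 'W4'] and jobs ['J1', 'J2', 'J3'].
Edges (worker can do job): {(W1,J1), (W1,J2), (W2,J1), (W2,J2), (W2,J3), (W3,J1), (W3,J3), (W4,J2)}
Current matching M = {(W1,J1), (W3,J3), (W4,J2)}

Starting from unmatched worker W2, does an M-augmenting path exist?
No augmenting path from W2

Alternating search from W2 reaches jobs: {J1, J2, J3}.
Every reachable job is already matched in M, and following those matched edges back to workers exposes no further unvisited jobs.
No M-augmenting path from W2 exists.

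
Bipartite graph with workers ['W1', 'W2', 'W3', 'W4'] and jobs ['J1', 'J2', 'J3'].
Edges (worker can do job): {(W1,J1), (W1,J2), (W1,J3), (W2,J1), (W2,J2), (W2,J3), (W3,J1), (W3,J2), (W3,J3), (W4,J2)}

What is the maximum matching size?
Maximum matching size = 3

Maximum matching: {(W1,J1), (W3,J3), (W4,J2)}
Size: 3

This assigns 3 workers to 3 distinct jobs.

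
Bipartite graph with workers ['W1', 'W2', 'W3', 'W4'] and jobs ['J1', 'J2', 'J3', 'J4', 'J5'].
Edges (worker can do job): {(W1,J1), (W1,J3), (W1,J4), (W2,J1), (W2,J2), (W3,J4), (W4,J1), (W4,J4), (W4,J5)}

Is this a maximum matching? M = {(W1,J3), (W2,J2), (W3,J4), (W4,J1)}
Yes, size 4 is maximum

Proposed matching has size 4.
Maximum matching size for this graph: 4.

This is a maximum matching.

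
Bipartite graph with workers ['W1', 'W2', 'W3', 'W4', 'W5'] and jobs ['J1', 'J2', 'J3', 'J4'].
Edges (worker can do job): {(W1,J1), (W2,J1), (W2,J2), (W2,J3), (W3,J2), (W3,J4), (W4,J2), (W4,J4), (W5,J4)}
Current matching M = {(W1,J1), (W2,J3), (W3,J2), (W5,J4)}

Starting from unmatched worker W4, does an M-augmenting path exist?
No augmenting path from W4

Alternating search from W4 reaches jobs: {J2, J4}.
Every reachable job is already matched in M, and following those matched edges back to workers exposes no further unvisited jobs.
No M-augmenting path from W4 exists.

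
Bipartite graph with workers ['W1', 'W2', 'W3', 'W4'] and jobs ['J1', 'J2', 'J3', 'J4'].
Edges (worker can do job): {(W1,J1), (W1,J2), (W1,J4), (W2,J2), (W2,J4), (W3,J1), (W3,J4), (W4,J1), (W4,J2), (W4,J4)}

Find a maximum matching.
Matching: {(W1,J2), (W3,J1), (W4,J4)}

Maximum matching (size 3):
  W1 → J2
  W3 → J1
  W4 → J4

Each worker is assigned to at most one job, and each job to at most one worker.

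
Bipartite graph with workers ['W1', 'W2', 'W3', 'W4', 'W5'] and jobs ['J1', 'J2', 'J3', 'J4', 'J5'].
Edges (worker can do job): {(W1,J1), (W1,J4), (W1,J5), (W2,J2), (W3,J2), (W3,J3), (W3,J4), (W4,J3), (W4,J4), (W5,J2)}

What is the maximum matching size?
Maximum matching size = 4

Maximum matching: {(W1,J5), (W3,J3), (W4,J4), (W5,J2)}
Size: 4

This assigns 4 workers to 4 distinct jobs.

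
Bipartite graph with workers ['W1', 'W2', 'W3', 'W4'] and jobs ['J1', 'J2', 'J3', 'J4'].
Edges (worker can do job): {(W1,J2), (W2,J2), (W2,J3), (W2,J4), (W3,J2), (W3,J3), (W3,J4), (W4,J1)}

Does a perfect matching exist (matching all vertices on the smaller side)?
Yes, perfect matching exists (size 4)

Perfect matching: {(W1,J2), (W2,J4), (W3,J3), (W4,J1)}
All 4 vertices on the smaller side are matched.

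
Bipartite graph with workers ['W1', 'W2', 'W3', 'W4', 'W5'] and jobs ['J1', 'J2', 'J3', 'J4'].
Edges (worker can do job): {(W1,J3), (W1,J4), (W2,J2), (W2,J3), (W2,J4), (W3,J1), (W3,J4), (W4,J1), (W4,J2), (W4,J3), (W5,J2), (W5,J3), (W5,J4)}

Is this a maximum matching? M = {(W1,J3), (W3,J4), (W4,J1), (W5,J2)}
Yes, size 4 is maximum

Proposed matching has size 4.
Maximum matching size for this graph: 4.

This is a maximum matching.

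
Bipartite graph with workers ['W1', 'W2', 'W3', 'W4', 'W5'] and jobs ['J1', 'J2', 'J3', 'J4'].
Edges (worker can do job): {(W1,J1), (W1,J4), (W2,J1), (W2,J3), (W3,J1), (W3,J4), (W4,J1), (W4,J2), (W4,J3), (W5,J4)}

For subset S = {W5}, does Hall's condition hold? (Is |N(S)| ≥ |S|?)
Yes: |N(S)| = 1, |S| = 1

Subset S = {W5}
Neighbors N(S) = {J4}

|N(S)| = 1, |S| = 1
Hall's condition: |N(S)| ≥ |S| is satisfied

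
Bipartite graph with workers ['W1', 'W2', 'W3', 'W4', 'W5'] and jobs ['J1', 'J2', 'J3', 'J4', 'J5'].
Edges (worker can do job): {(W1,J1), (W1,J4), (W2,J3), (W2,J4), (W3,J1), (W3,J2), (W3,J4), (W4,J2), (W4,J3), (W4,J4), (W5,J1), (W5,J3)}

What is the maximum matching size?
Maximum matching size = 4

Maximum matching: {(W1,J1), (W3,J2), (W4,J4), (W5,J3)}
Size: 4

This assigns 4 workers to 4 distinct jobs.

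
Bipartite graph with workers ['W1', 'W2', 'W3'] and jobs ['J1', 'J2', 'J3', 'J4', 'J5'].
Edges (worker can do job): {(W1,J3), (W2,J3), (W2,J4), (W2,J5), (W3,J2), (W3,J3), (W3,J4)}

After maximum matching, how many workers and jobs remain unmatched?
Unmatched: 0 workers, 2 jobs

Maximum matching size: 3
Workers: 3 total, 3 matched, 0 unmatched
Jobs: 5 total, 3 matched, 2 unmatched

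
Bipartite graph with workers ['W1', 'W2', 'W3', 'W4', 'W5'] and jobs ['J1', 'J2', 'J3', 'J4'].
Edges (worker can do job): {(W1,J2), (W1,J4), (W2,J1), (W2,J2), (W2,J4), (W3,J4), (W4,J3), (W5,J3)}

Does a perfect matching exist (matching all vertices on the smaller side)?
Yes, perfect matching exists (size 4)

Perfect matching: {(W1,J2), (W2,J1), (W3,J4), (W5,J3)}
All 4 vertices on the smaller side are matched.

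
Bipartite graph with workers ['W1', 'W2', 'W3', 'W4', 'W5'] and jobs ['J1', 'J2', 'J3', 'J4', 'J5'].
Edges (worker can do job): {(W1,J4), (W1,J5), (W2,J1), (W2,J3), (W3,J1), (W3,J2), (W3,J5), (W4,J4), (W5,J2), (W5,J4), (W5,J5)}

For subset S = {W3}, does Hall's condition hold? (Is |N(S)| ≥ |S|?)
Yes: |N(S)| = 3, |S| = 1

Subset S = {W3}
Neighbors N(S) = {J1, J2, J5}

|N(S)| = 3, |S| = 1
Hall's condition: |N(S)| ≥ |S| is satisfied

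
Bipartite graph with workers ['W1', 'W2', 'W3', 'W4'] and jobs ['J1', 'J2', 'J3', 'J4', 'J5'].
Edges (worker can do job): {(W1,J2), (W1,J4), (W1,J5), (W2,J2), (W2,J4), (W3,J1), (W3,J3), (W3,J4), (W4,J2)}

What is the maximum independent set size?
Maximum independent set = 5

By König's theorem:
- Min vertex cover = Max matching = 4
- Max independent set = Total vertices - Min vertex cover
- Max independent set = 9 - 4 = 5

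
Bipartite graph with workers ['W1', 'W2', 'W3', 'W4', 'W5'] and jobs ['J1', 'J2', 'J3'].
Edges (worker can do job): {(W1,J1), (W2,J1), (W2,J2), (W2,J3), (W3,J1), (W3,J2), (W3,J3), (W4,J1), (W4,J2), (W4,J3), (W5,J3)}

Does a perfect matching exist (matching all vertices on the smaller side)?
Yes, perfect matching exists (size 3)

Perfect matching: {(W3,J2), (W4,J1), (W5,J3)}
All 3 vertices on the smaller side are matched.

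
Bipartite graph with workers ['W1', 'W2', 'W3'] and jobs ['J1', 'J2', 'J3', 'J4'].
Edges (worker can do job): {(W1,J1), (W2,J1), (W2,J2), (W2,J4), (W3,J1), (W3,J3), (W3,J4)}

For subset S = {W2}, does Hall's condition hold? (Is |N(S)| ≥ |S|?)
Yes: |N(S)| = 3, |S| = 1

Subset S = {W2}
Neighbors N(S) = {J1, J2, J4}

|N(S)| = 3, |S| = 1
Hall's condition: |N(S)| ≥ |S| is satisfied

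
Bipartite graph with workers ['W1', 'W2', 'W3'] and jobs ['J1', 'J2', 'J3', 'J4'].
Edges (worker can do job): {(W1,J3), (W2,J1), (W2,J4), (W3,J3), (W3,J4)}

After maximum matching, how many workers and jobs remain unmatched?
Unmatched: 0 workers, 1 jobs

Maximum matching size: 3
Workers: 3 total, 3 matched, 0 unmatched
Jobs: 4 total, 3 matched, 1 unmatched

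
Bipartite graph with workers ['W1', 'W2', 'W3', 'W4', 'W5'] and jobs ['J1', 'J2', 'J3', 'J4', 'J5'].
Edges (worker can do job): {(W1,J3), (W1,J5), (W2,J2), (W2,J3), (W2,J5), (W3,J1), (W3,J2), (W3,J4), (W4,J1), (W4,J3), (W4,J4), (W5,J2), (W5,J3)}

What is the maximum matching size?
Maximum matching size = 5

Maximum matching: {(W1,J5), (W2,J2), (W3,J1), (W4,J4), (W5,J3)}
Size: 5

This assigns 5 workers to 5 distinct jobs.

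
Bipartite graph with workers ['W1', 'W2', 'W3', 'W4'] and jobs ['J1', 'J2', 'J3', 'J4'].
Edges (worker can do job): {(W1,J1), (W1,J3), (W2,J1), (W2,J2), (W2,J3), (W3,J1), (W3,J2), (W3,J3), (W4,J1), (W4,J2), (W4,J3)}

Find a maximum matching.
Matching: {(W1,J1), (W3,J2), (W4,J3)}

Maximum matching (size 3):
  W1 → J1
  W3 → J2
  W4 → J3

Each worker is assigned to at most one job, and each job to at most one worker.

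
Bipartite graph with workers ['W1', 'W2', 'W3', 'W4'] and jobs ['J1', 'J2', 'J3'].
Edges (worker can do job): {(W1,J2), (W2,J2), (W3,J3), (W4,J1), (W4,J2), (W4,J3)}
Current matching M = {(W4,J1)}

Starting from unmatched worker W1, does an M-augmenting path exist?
Yes: W1 → J2

An M-augmenting path alternates non-matching / matching edges, starting and ending at unmatched vertices.
Path: W1 → J2
(J2 is unmatched in M, so the path is augmenting.)
Flipping edges along this path would increase |M| from 1 to 2.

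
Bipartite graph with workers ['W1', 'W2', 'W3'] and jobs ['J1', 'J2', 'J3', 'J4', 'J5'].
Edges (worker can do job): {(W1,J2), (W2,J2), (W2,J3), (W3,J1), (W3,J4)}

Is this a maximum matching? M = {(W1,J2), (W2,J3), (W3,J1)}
Yes, size 3 is maximum

Proposed matching has size 3.
Maximum matching size for this graph: 3.

This is a maximum matching.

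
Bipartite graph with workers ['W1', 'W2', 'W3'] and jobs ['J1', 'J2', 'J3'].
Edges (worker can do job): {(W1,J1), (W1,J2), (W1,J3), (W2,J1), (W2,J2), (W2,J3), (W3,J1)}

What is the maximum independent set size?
Maximum independent set = 3

By König's theorem:
- Min vertex cover = Max matching = 3
- Max independent set = Total vertices - Min vertex cover
- Max independent set = 6 - 3 = 3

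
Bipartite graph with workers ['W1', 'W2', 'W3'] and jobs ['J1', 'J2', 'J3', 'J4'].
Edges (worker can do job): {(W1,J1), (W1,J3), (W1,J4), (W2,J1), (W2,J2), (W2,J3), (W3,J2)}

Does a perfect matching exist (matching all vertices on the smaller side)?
Yes, perfect matching exists (size 3)

Perfect matching: {(W1,J1), (W2,J3), (W3,J2)}
All 3 vertices on the smaller side are matched.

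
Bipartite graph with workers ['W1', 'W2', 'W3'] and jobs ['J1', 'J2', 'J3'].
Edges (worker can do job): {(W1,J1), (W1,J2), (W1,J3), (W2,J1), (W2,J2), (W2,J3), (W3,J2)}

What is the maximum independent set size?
Maximum independent set = 3

By König's theorem:
- Min vertex cover = Max matching = 3
- Max independent set = Total vertices - Min vertex cover
- Max independent set = 6 - 3 = 3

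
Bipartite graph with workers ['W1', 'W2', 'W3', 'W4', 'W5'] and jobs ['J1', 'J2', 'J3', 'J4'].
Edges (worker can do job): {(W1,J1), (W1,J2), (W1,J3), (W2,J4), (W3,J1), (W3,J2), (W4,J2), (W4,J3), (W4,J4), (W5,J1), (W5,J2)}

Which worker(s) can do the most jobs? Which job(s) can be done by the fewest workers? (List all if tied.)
Most versatile: W1, W4 (3 jobs); Least covered: J3, J4 (2 workers)

Worker degrees (jobs they can do): W1:3, W2:1, W3:2, W4:3, W5:2
Job degrees (workers who can do it): J1:3, J2:4, J3:2, J4:2

Maximum worker degree is 3, achieved by: W1, W4
Minimum job degree is 2, achieved by: J3, J4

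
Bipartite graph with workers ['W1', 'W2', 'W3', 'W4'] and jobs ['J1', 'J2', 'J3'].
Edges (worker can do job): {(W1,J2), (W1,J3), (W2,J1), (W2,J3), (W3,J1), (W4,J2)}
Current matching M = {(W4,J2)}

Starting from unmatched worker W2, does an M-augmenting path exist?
Yes: W2 → J3

An M-augmenting path alternates non-matching / matching edges, starting and ending at unmatched vertices.
Path: W2 → J3
(J3 is unmatched in M, so the path is augmenting.)
Flipping edges along this path would increase |M| from 1 to 2.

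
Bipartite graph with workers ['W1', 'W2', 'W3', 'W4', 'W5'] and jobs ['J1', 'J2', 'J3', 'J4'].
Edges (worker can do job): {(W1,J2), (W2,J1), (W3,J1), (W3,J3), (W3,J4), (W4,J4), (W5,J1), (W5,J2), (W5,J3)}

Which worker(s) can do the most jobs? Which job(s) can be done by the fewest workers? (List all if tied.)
Most versatile: W3, W5 (3 jobs); Least covered: J2, J3, J4 (2 workers)

Worker degrees (jobs they can do): W1:1, W2:1, W3:3, W4:1, W5:3
Job degrees (workers who can do it): J1:3, J2:2, J3:2, J4:2

Maximum worker degree is 3, achieved by: W3, W5
Minimum job degree is 2, achieved by: J2, J3, J4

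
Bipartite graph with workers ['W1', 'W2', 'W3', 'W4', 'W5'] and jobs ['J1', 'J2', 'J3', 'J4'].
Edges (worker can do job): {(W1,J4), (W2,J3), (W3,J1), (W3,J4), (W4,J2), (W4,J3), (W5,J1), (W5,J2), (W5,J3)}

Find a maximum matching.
Matching: {(W1,J4), (W3,J1), (W4,J3), (W5,J2)}

Maximum matching (size 4):
  W1 → J4
  W3 → J1
  W4 → J3
  W5 → J2

Each worker is assigned to at most one job, and each job to at most one worker.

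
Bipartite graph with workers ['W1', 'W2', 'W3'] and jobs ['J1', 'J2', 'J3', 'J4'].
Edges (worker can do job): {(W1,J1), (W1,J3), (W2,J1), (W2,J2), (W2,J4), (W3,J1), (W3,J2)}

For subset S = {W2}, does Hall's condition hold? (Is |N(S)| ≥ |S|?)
Yes: |N(S)| = 3, |S| = 1

Subset S = {W2}
Neighbors N(S) = {J1, J2, J4}

|N(S)| = 3, |S| = 1
Hall's condition: |N(S)| ≥ |S| is satisfied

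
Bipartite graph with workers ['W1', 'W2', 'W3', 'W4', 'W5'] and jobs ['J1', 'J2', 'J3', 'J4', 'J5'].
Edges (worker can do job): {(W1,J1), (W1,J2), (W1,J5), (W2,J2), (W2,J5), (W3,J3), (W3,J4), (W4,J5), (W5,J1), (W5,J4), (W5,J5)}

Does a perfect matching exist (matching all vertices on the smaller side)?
Yes, perfect matching exists (size 5)

Perfect matching: {(W1,J1), (W2,J2), (W3,J3), (W4,J5), (W5,J4)}
All 5 vertices on the smaller side are matched.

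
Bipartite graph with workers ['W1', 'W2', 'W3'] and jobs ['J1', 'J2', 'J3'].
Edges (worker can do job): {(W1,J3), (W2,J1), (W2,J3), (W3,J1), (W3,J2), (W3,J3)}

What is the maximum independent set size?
Maximum independent set = 3

By König's theorem:
- Min vertex cover = Max matching = 3
- Max independent set = Total vertices - Min vertex cover
- Max independent set = 6 - 3 = 3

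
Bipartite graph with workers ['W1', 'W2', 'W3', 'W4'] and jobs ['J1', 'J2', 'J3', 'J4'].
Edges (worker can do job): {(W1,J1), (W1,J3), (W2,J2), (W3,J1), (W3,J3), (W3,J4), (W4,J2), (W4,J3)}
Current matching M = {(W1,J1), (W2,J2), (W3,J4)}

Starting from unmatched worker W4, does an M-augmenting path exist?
Yes: W4 → J3

An M-augmenting path alternates non-matching / matching edges, starting and ending at unmatched vertices.
Path: W4 → J3
(J3 is unmatched in M, so the path is augmenting.)
Flipping edges along this path would increase |M| from 3 to 4.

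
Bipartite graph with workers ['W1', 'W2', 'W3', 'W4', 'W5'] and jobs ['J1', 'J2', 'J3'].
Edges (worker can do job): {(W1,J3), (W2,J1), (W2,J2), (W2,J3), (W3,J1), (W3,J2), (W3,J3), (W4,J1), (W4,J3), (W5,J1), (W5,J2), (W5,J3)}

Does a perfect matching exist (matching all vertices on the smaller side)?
Yes, perfect matching exists (size 3)

Perfect matching: {(W3,J2), (W4,J1), (W5,J3)}
All 3 vertices on the smaller side are matched.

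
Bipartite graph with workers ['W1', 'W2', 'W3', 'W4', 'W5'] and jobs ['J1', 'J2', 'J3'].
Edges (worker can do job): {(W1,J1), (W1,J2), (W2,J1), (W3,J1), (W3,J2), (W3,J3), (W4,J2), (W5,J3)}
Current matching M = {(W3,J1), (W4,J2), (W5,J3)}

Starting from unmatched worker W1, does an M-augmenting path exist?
No augmenting path from W1

Alternating search from W1 reaches jobs: {J1, J2, J3}.
Every reachable job is already matched in M, and following those matched edges back to workers exposes no further unvisited jobs.
No M-augmenting path from W1 exists.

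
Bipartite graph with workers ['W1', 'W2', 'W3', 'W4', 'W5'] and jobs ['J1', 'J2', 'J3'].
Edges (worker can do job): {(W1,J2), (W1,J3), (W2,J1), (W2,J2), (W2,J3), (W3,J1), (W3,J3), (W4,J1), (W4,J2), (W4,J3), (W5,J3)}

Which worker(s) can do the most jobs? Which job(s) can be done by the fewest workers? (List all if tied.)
Most versatile: W2, W4 (3 jobs); Least covered: J1, J2 (3 workers)

Worker degrees (jobs they can do): W1:2, W2:3, W3:2, W4:3, W5:1
Job degrees (workers who can do it): J1:3, J2:3, J3:5

Maximum worker degree is 3, achieved by: W2, W4
Minimum job degree is 3, achieved by: J1, J2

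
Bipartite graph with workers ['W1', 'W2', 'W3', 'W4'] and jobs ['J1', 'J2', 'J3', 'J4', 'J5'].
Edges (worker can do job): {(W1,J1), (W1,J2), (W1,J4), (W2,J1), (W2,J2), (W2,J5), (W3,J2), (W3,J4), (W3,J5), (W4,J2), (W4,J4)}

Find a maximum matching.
Matching: {(W1,J1), (W2,J5), (W3,J4), (W4,J2)}

Maximum matching (size 4):
  W1 → J1
  W2 → J5
  W3 → J4
  W4 → J2

Each worker is assigned to at most one job, and each job to at most one worker.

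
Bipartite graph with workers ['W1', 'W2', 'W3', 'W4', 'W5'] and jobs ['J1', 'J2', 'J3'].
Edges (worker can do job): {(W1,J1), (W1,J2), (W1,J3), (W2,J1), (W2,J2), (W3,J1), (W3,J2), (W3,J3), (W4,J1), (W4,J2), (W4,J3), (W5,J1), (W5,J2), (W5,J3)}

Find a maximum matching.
Matching: {(W3,J1), (W4,J3), (W5,J2)}

Maximum matching (size 3):
  W3 → J1
  W4 → J3
  W5 → J2

Each worker is assigned to at most one job, and each job to at most one worker.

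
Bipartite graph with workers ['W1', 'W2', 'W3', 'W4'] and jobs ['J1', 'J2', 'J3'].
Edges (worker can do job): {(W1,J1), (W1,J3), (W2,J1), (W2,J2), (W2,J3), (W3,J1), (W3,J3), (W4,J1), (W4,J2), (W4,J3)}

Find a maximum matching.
Matching: {(W2,J2), (W3,J1), (W4,J3)}

Maximum matching (size 3):
  W2 → J2
  W3 → J1
  W4 → J3

Each worker is assigned to at most one job, and each job to at most one worker.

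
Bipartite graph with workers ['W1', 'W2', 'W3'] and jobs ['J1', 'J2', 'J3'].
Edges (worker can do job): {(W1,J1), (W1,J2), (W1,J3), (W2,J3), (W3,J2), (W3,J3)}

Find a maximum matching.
Matching: {(W1,J1), (W2,J3), (W3,J2)}

Maximum matching (size 3):
  W1 → J1
  W2 → J3
  W3 → J2

Each worker is assigned to at most one job, and each job to at most one worker.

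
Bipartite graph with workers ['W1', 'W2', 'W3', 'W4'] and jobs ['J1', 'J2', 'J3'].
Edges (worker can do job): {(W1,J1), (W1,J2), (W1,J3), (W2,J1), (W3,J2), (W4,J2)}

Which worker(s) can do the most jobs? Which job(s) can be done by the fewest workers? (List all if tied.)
Most versatile: W1 (3 jobs); Least covered: J3 (1 workers)

Worker degrees (jobs they can do): W1:3, W2:1, W3:1, W4:1
Job degrees (workers who can do it): J1:2, J2:3, J3:1

Maximum worker degree is 3, achieved by: W1
Minimum job degree is 1, achieved by: J3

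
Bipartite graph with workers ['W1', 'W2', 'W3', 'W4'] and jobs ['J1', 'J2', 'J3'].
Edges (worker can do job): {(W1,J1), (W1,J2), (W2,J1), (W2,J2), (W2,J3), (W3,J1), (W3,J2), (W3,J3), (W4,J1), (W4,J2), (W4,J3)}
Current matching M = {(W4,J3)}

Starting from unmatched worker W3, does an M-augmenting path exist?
Yes: W3 → J3 → W4 → J1

An M-augmenting path alternates non-matching / matching edges, starting and ending at unmatched vertices.
Path: W3 → J3 → W4 → J1
(J1 is unmatched in M, so the path is augmenting.)
Flipping edges along this path would increase |M| from 1 to 2.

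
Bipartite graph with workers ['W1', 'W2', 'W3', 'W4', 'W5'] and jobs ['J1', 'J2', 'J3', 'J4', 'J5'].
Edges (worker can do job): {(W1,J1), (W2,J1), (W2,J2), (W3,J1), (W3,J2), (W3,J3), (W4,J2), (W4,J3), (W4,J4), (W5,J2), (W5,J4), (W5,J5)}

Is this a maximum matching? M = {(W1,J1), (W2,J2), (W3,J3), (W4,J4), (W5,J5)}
Yes, size 5 is maximum

Proposed matching has size 5.
Maximum matching size for this graph: 5.

This is a maximum matching.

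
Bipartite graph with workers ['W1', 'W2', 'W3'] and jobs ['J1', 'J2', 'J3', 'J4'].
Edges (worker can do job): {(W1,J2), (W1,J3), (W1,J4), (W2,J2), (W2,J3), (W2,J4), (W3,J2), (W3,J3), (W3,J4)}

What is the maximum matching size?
Maximum matching size = 3

Maximum matching: {(W1,J4), (W2,J2), (W3,J3)}
Size: 3

This assigns 3 workers to 3 distinct jobs.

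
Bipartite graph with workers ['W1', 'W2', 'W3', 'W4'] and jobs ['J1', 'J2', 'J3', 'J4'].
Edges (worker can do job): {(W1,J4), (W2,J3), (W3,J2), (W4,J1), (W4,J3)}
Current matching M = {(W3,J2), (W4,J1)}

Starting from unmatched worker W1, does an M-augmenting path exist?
Yes: W1 → J4

An M-augmenting path alternates non-matching / matching edges, starting and ending at unmatched vertices.
Path: W1 → J4
(J4 is unmatched in M, so the path is augmenting.)
Flipping edges along this path would increase |M| from 2 to 3.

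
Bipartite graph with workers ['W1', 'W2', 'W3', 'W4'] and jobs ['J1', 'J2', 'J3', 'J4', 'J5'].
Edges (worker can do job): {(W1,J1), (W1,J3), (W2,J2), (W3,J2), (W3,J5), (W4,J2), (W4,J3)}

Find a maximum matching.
Matching: {(W1,J1), (W2,J2), (W3,J5), (W4,J3)}

Maximum matching (size 4):
  W1 → J1
  W2 → J2
  W3 → J5
  W4 → J3

Each worker is assigned to at most one job, and each job to at most one worker.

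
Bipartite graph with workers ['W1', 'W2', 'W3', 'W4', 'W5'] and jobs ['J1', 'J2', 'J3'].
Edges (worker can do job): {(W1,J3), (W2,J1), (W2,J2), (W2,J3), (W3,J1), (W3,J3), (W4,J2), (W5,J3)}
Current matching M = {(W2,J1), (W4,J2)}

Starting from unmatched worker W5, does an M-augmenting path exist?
Yes: W5 → J3

An M-augmenting path alternates non-matching / matching edges, starting and ending at unmatched vertices.
Path: W5 → J3
(J3 is unmatched in M, so the path is augmenting.)
Flipping edges along this path would increase |M| from 2 to 3.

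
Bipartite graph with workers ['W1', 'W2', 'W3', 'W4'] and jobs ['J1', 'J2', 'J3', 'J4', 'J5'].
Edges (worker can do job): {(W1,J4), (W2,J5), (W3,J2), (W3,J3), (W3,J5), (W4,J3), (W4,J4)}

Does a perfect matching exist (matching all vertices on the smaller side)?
Yes, perfect matching exists (size 4)

Perfect matching: {(W1,J4), (W2,J5), (W3,J2), (W4,J3)}
All 4 vertices on the smaller side are matched.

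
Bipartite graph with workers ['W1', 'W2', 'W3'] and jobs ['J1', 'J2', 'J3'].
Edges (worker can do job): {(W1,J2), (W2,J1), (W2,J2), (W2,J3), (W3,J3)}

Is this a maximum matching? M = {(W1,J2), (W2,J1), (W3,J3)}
Yes, size 3 is maximum

Proposed matching has size 3.
Maximum matching size for this graph: 3.

This is a maximum matching.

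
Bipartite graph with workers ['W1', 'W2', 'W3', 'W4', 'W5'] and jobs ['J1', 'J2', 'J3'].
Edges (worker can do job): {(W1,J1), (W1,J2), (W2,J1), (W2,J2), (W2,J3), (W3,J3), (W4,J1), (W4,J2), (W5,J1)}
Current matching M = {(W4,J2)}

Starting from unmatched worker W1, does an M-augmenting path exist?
Yes: W1 → J2 → W4 → J1

An M-augmenting path alternates non-matching / matching edges, starting and ending at unmatched vertices.
Path: W1 → J2 → W4 → J1
(J1 is unmatched in M, so the path is augmenting.)
Flipping edges along this path would increase |M| from 1 to 2.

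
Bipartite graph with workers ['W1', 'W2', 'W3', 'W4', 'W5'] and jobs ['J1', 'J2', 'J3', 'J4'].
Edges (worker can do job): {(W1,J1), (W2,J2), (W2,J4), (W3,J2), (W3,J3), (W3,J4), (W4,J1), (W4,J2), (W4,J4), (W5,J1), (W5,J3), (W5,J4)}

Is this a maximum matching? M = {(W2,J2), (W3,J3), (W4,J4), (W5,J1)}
Yes, size 4 is maximum

Proposed matching has size 4.
Maximum matching size for this graph: 4.

This is a maximum matching.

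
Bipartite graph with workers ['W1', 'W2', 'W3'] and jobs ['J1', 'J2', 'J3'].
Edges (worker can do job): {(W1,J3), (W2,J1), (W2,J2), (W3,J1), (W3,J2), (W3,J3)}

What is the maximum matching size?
Maximum matching size = 3

Maximum matching: {(W1,J3), (W2,J2), (W3,J1)}
Size: 3

This assigns 3 workers to 3 distinct jobs.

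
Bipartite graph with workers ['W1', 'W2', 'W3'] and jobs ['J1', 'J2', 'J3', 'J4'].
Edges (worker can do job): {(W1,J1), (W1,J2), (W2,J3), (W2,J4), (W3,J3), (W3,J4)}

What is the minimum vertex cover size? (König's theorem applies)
Minimum vertex cover size = 3

By König's theorem: in bipartite graphs,
min vertex cover = max matching = 3

Maximum matching has size 3, so minimum vertex cover also has size 3.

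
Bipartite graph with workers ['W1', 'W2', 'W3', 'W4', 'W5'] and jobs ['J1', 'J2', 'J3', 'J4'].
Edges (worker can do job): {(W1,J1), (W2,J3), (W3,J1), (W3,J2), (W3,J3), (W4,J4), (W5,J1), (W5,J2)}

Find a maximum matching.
Matching: {(W1,J1), (W3,J3), (W4,J4), (W5,J2)}

Maximum matching (size 4):
  W1 → J1
  W3 → J3
  W4 → J4
  W5 → J2

Each worker is assigned to at most one job, and each job to at most one worker.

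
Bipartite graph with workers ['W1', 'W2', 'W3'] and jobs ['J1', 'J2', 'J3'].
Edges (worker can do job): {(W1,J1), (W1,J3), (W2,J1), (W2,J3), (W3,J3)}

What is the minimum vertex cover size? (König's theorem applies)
Minimum vertex cover size = 2

By König's theorem: in bipartite graphs,
min vertex cover = max matching = 2

Maximum matching has size 2, so minimum vertex cover also has size 2.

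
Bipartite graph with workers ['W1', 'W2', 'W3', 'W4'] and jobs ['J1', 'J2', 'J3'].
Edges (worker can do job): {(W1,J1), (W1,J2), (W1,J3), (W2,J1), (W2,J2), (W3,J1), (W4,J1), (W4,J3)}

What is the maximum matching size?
Maximum matching size = 3

Maximum matching: {(W1,J2), (W3,J1), (W4,J3)}
Size: 3

This assigns 3 workers to 3 distinct jobs.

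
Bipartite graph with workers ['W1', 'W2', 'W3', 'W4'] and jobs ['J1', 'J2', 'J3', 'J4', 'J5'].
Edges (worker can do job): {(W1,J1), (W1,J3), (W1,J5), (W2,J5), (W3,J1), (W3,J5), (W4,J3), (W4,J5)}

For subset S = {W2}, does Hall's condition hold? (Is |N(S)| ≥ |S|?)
Yes: |N(S)| = 1, |S| = 1

Subset S = {W2}
Neighbors N(S) = {J5}

|N(S)| = 1, |S| = 1
Hall's condition: |N(S)| ≥ |S| is satisfied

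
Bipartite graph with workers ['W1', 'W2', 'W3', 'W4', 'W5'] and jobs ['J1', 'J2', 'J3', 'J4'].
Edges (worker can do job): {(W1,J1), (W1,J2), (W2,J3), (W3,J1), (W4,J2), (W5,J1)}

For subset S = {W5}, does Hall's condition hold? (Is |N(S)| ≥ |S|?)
Yes: |N(S)| = 1, |S| = 1

Subset S = {W5}
Neighbors N(S) = {J1}

|N(S)| = 1, |S| = 1
Hall's condition: |N(S)| ≥ |S| is satisfied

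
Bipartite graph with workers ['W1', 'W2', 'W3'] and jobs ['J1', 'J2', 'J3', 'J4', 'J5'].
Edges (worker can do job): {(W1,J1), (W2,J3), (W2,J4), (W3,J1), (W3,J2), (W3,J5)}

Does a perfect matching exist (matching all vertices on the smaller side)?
Yes, perfect matching exists (size 3)

Perfect matching: {(W1,J1), (W2,J3), (W3,J2)}
All 3 vertices on the smaller side are matched.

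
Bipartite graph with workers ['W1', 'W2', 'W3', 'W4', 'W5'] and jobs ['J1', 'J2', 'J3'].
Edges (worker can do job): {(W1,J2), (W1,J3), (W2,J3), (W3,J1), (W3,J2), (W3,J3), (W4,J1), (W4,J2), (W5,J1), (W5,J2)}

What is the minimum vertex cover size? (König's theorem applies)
Minimum vertex cover size = 3

By König's theorem: in bipartite graphs,
min vertex cover = max matching = 3

Maximum matching has size 3, so minimum vertex cover also has size 3.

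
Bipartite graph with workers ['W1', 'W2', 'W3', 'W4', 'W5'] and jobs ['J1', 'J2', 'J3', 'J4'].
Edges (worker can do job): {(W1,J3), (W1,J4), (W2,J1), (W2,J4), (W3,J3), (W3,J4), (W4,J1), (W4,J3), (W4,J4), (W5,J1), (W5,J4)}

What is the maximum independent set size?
Maximum independent set = 6

By König's theorem:
- Min vertex cover = Max matching = 3
- Max independent set = Total vertices - Min vertex cover
- Max independent set = 9 - 3 = 6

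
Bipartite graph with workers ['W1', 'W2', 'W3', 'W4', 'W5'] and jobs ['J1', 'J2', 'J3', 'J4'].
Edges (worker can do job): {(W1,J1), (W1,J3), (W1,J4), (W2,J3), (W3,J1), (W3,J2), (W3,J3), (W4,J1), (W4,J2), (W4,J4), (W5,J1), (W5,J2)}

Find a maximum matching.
Matching: {(W1,J3), (W3,J2), (W4,J4), (W5,J1)}

Maximum matching (size 4):
  W1 → J3
  W3 → J2
  W4 → J4
  W5 → J1

Each worker is assigned to at most one job, and each job to at most one worker.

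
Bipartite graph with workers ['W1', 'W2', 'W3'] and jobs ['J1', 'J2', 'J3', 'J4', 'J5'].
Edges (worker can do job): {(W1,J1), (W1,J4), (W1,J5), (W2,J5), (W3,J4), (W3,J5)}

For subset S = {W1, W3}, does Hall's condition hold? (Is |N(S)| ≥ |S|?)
Yes: |N(S)| = 3, |S| = 2

Subset S = {W1, W3}
Neighbors N(S) = {J1, J4, J5}

|N(S)| = 3, |S| = 2
Hall's condition: |N(S)| ≥ |S| is satisfied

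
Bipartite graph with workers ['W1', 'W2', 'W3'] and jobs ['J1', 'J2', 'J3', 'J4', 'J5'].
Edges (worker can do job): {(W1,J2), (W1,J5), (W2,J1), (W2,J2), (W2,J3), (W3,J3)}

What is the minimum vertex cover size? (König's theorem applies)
Minimum vertex cover size = 3

By König's theorem: in bipartite graphs,
min vertex cover = max matching = 3

Maximum matching has size 3, so minimum vertex cover also has size 3.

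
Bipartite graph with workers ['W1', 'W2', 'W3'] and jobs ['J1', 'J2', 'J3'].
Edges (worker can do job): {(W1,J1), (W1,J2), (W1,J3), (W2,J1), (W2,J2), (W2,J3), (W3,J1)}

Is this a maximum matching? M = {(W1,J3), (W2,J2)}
No, size 2 is not maximum

Proposed matching has size 2.
Maximum matching size for this graph: 3.

This is NOT maximum - can be improved to size 3.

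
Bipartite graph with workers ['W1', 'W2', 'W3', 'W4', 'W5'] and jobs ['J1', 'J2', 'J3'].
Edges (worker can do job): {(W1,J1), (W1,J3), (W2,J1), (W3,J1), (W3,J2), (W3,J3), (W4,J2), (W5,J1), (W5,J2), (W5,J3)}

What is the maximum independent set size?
Maximum independent set = 5

By König's theorem:
- Min vertex cover = Max matching = 3
- Max independent set = Total vertices - Min vertex cover
- Max independent set = 8 - 3 = 5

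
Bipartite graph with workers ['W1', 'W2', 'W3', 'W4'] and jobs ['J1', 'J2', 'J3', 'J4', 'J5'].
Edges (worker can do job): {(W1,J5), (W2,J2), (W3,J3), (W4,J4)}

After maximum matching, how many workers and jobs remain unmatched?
Unmatched: 0 workers, 1 jobs

Maximum matching size: 4
Workers: 4 total, 4 matched, 0 unmatched
Jobs: 5 total, 4 matched, 1 unmatched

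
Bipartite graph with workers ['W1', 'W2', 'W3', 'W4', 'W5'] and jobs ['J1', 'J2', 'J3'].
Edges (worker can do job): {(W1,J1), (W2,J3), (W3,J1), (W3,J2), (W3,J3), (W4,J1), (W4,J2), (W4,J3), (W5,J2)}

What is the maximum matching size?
Maximum matching size = 3

Maximum matching: {(W2,J3), (W3,J2), (W4,J1)}
Size: 3

This assigns 3 workers to 3 distinct jobs.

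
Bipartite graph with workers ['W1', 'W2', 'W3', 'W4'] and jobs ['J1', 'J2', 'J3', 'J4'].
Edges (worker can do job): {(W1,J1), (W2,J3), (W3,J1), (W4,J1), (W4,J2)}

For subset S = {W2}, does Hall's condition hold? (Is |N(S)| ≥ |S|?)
Yes: |N(S)| = 1, |S| = 1

Subset S = {W2}
Neighbors N(S) = {J3}

|N(S)| = 1, |S| = 1
Hall's condition: |N(S)| ≥ |S| is satisfied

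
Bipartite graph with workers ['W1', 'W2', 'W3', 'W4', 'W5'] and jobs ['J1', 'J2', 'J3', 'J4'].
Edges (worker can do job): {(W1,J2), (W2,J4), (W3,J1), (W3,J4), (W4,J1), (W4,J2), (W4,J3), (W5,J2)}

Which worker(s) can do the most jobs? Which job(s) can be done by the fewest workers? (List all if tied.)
Most versatile: W4 (3 jobs); Least covered: J3 (1 workers)

Worker degrees (jobs they can do): W1:1, W2:1, W3:2, W4:3, W5:1
Job degrees (workers who can do it): J1:2, J2:3, J3:1, J4:2

Maximum worker degree is 3, achieved by: W4
Minimum job degree is 1, achieved by: J3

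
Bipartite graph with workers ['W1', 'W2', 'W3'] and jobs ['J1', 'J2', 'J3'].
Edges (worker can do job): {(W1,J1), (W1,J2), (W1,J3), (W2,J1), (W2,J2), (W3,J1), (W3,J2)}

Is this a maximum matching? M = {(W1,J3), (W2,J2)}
No, size 2 is not maximum

Proposed matching has size 2.
Maximum matching size for this graph: 3.

This is NOT maximum - can be improved to size 3.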